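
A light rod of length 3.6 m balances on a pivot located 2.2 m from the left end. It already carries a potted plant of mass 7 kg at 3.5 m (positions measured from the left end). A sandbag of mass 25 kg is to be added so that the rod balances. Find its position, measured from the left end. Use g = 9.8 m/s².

Taking torques about the pivot (at 2.2 m from the left end):
Potted plant: 7 × 9.8 = 68.6 N down at 3.5 m → arm 1.3 m, τ = 68.6 × 1.3 = 89.18 N·m clockwise.
Net moment of existing loads = 89.18 N·m clockwise.
The sandbag weighs 25 × 9.8 = 245 N and must supply an equal counterclockwise moment, so its lever arm about the pivot is 89.18 / 245 = 0.364 m.
That puts it at 2.2 − 0.364 = 1.84 m from the left end.

x ≈ 1.84 m from the left end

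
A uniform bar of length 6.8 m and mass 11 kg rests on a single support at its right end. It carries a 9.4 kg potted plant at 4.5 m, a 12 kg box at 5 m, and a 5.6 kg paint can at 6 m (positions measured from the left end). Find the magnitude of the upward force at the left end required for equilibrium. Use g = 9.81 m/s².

F ≈ 123 N

Taking torques about the right end:
Beam weight: 11 × 9.81 = 107.9 N down at 3.4 m → arm 3.4 m, τ = 107.9 × 3.4 = 366.9 N·m counterclockwise.
Potted plant: 9.4 × 9.81 = 92.21 N down at 4.5 m → arm 2.3 m, τ = 92.21 × 2.3 = 212.1 N·m counterclockwise.
Box: 12 × 9.81 = 117.7 N down at 5 m → arm 1.8 m, τ = 117.7 × 1.8 = 211.9 N·m counterclockwise.
Paint can: 5.6 × 9.81 = 54.94 N down at 6 m → arm 0.8 m, τ = 54.94 × 0.8 = 43.95 N·m counterclockwise.
Net moment of the loads = 834.9 N·m counterclockwise.
The upward force F acts at the left end, arm 6.8 m, giving F × 6.8 clockwise.
Balancing moments: F × 6.8 = 834.9, giving F = 834.9 / 6.8 = 123 N.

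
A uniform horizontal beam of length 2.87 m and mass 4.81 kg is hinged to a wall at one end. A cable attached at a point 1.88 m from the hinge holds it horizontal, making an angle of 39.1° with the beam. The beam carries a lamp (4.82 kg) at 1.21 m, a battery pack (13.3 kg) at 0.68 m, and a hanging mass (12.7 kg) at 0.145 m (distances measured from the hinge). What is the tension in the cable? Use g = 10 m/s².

T ≈ 199 N

Choose the hinge as the axis so the unknown hinge reaction has zero arm there.
Beam weight: 4.81 × 10 = 48.1 N down at 1.435 m → arm 1.435 m, τ = 48.1 × 1.435 = 69.02 N·m clockwise.
Lamp: 4.82 × 10 = 48.2 N down at 1.21 m → arm 1.21 m, τ = 48.2 × 1.21 = 58.32 N·m clockwise.
Battery pack: 13.3 × 10 = 133 N down at 0.68 m → arm 0.68 m, τ = 133 × 0.68 = 90.44 N·m clockwise.
Hanging mass: 12.7 × 10 = 127 N down at 0.145 m → arm 0.145 m, τ = 127 × 0.145 = 18.41 N·m clockwise.
Total clockwise load moment = 236.2 N·m.
The cable tension T acts at 1.88 m; only its component perpendicular to the beam, T sinθ, produces torque. sin 39.1° = 0.6307.
Στ = 0 ⇒ T × 1.88 × 0.6307 = 236.2 ⇒ T = 236.2 / 1.186 = 199 N.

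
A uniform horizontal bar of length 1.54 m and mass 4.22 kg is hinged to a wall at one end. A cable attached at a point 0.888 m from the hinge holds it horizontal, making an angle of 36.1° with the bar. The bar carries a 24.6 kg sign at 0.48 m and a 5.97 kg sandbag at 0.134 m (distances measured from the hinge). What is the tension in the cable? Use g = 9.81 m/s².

T ≈ 297 N

About the hinge:
Beam weight: 4.22 × 9.81 = 41.4 N down at 0.77 m → arm 0.77 m, τ = 41.4 × 0.77 = 31.88 N·m clockwise.
Sign: 24.6 × 9.81 = 241.3 N down at 0.48 m → arm 0.48 m, τ = 241.3 × 0.48 = 115.8 N·m clockwise.
Sandbag: 5.97 × 9.81 = 58.57 N down at 0.134 m → arm 0.134 m, τ = 58.57 × 0.134 = 7.848 N·m clockwise.
Total clockwise load moment = 155.5 N·m.
The cable tension T acts at 0.888 m; only its component perpendicular to the bar, T sinθ, produces torque. sin 36.1° = 0.5892.
Στ = 0 ⇒ T × 0.888 × 0.5892 = 155.5 ⇒ T = 155.5 / 0.5232 = 297 N.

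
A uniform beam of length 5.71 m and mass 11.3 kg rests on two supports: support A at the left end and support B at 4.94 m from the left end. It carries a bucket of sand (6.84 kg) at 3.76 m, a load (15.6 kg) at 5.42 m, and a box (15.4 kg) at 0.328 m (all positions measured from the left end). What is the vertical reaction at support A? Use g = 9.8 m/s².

R_A ≈ 189 N

Choose support B as the axis so its reaction then has zero moment arm.
Beam weight: 11.3 × 9.8 = 110.7 N down at 2.855 m → arm 2.085 m, τ = 110.7 × 2.085 = 230.8 N·m counterclockwise.
Bucket of sand: 6.84 × 9.8 = 67.03 N down at 3.76 m → arm 1.18 m, τ = 67.03 × 1.18 = 79.1 N·m counterclockwise.
Load: 15.6 × 9.8 = 152.9 N down at 5.42 m → arm 0.48 m, τ = 152.9 × 0.48 = 73.39 N·m clockwise.
Box: 15.4 × 9.8 = 150.9 N down at 0.328 m → arm 4.612 m, τ = 150.9 × 4.612 = 696 N·m counterclockwise.
Net load moment about support B = 932.5 N·m counterclockwise.
Reaction R at support A is upward at 0 m, arm 4.94 m → moment R × 4.94 clockwise.
Setting net torque to zero: R × 4.94 = 932.5 → R = 189 N.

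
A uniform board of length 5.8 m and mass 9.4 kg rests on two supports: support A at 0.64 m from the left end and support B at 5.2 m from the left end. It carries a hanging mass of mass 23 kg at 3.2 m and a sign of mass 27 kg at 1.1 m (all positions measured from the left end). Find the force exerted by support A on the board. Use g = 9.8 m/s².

R_A ≈ 383 N

Take moments about support B.
Beam weight: 9.4 × 9.8 = 92.12 N down at 2.9 m → arm 2.3 m, τ = 92.12 × 2.3 = 211.9 N·m counterclockwise.
Hanging mass: 23 × 9.8 = 225.4 N down at 3.2 m → arm 2 m, τ = 225.4 × 2 = 450.8 N·m counterclockwise.
Sign: 27 × 9.8 = 264.6 N down at 1.1 m → arm 4.1 m, τ = 264.6 × 4.1 = 1085 N·m counterclockwise.
Net load moment about support B = 1748 N·m counterclockwise.
Reaction R at support A is upward at 0.64 m, arm 4.56 m → moment R × 4.56 clockwise.
Balancing moments: R × 4.56 = 1748, giving R = 383 N.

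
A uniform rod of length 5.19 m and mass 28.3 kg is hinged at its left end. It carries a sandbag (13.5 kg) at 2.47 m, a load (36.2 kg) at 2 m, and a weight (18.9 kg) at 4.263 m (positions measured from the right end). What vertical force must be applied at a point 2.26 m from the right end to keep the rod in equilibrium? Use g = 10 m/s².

Take moments about the left end.
Beam weight: 28.3 × 10 = 283 N down at 2.595 m → arm 2.595 m, τ = 283 × 2.595 = 734.4 N·m clockwise.
Sandbag: 13.5 × 10 = 135 N down at 2.47 m → arm 2.72 m, τ = 135 × 2.72 = 367.2 N·m clockwise.
Load: 36.2 × 10 = 362 N down at 2 m → arm 3.19 m, τ = 362 × 3.19 = 1155 N·m clockwise.
Weight: 18.9 × 10 = 189 N down at 4.263 m → arm 0.927 m, τ = 189 × 0.927 = 175.2 N·m clockwise.
Net moment of the loads = 2432 N·m clockwise.
The upward force F acts at a point 2.26 m from the right end, arm 2.93 m, giving F × 2.93 counterclockwise.
Setting net torque to zero: F × 2.93 = 2432 → F = 2432 / 2.93 = 830 N.

F ≈ 830 N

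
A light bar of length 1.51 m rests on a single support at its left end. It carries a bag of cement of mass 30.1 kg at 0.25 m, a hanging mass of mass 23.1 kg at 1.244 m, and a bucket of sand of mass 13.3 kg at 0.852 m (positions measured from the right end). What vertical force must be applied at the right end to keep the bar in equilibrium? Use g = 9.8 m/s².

F ≈ 343 N

Sum moments about the left end (the unknown pivot reaction has zero arm there).
Bag of cement: 30.1 × 9.8 = 295 N down at 0.25 m → arm 1.26 m, τ = 295 × 1.26 = 371.7 N·m clockwise.
Hanging mass: 23.1 × 9.8 = 226.4 N down at 1.244 m → arm 0.266 m, τ = 226.4 × 0.266 = 60.22 N·m clockwise.
Bucket of sand: 13.3 × 9.8 = 130.3 N down at 0.852 m → arm 0.658 m, τ = 130.3 × 0.658 = 85.74 N·m clockwise.
Net moment of the loads = 517.7 N·m clockwise.
The upward force F acts at the right end, arm 1.51 m, giving F × 1.51 counterclockwise.
Στ = 0 ⇒ F × 1.51 = 517.7 ⇒ F = 517.7 / 1.51 = 343 N.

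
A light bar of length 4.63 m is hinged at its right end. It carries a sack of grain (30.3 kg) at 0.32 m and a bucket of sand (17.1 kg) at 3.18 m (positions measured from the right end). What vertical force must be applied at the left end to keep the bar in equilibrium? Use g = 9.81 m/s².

F ≈ 136 N

Take moments about the right end.
Sack of grain: 30.3 × 9.81 = 297.2 N down at 0.32 m → arm 0.32 m, τ = 297.2 × 0.32 = 95.1 N·m counterclockwise.
Bucket of sand: 17.1 × 9.81 = 167.8 N down at 3.18 m → arm 3.18 m, τ = 167.8 × 3.18 = 533.6 N·m counterclockwise.
Net moment of the loads = 628.7 N·m counterclockwise.
The upward force F acts at the left end, arm 4.63 m, giving F × 4.63 clockwise.
Balancing moments: F × 4.63 = 628.7, giving F = 628.7 / 4.63 = 136 N.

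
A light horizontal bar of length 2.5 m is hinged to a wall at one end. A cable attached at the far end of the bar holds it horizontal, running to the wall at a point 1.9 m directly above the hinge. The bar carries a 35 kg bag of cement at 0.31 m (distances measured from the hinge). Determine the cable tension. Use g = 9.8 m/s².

T ≈ 70.3 N

Choose the hinge as the axis so the unknown hinge reaction has zero arm there.
Bag of cement: 35 × 9.8 = 343 N down at 0.31 m → arm 0.31 m, τ = 343 × 0.31 = 106.3 N·m clockwise.
Total clockwise load moment = 106.3 N·m.
The cable tension T acts at 2.5 m; only its component perpendicular to the bar, T sinθ, produces torque. sinθ = h/√(h²+d²) = 1.9/√(1.9²+2.5²) = 0.6051.
For rotational equilibrium, T × 2.5 × 0.6051 = 106.3, so T = 106.3 / 1.513 = 70.3 N.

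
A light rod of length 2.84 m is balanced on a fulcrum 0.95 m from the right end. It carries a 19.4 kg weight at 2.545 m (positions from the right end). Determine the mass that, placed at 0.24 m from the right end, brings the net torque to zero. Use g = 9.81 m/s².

m ≈ 43.6 kg

Sum moments about the fulcrum (at 0.95 m from the right end) (the support reaction has zero arm there).
Weight: 19.4 × 9.81 = 190.3 N down at 2.545 m → arm 1.595 m, τ = 190.3 × 1.595 = 303.5 N·m counterclockwise.
Net moment of known loads = 303.5 N·m counterclockwise.
An unknown mass m at 0.24 m has arm 0.71 m; its moment is m·g·0.71 clockwise.
Στ = 0 ⇒ m × 9.81 × 0.71 = 303.5 ⇒ m = 303.5 / (9.81 × 0.71) = 43.6 kg.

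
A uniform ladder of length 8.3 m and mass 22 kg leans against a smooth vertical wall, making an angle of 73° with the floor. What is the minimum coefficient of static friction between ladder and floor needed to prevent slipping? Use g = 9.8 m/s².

μ_min ≈ 0.153

About the foot of the ladder:
Ladder weight 22×9.8 = 215.6 N acts at 4.15 m along the ladder; its horizontal arm is 4.15·cos73° = 1.213 m → τ = 261.5 N·m clockwise.
Wall normal N acts horizontally at the top; its moment arm is the height L sinθ = 8.3·sin73° = 7.937 m, counterclockwise.
Balancing moments: N × 7.937 = 261.5, giving N = 32.95 N.
ΣFx = 0 ⇒ f = N_wall = 32.95 N. ΣFy = 0 ⇒ N_floor = 215.6 N.
μ_min = f / N_floor = 32.95 / 215.6 = 0.153.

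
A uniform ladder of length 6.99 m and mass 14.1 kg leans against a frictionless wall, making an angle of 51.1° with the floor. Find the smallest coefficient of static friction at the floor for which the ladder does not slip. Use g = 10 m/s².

Choose the foot of the ladder as the axis so the floor normal and friction both act there and drop out.
Ladder weight 14.1×10 = 141 N acts at 3.495 m along the ladder; its horizontal arm is 3.495·cos51.1° = 2.195 m → τ = 309.5 N·m clockwise.
Wall normal N acts horizontally at the top; its moment arm is the height L sinθ = 6.99·sin51.1° = 5.44 m, counterclockwise.
For rotational equilibrium, N × 5.44 = 309.5, so N = 56.89 N.
ΣFx = 0 ⇒ f = N_wall = 56.89 N. ΣFy = 0 ⇒ N_floor = 141 N.
μ_min = f / N_floor = 56.89 / 141 = 0.403.

μ_min ≈ 0.403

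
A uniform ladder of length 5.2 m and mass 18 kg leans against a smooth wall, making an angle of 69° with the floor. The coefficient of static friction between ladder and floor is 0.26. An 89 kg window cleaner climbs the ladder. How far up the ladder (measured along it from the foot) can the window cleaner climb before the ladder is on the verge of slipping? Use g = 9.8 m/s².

d ≈ 3.71 m

Take moments about the foot of the ladder.
Ladder weight 18×9.8 = 176.4 N acts at 2.6 m along the ladder; its horizontal arm is 2.6·cos69° = 0.9318 m → τ = 164.4 N·m clockwise.
Window cleaner weight 89×9.8 = 872.2 N at distance d → arm d·cos69° → τ = 872.2·d·0.3584 clockwise.
Wall normal N at the top has arm L sinθ = 4.855 m counterclockwise, so Στ = 0 gives N·4.855 = 164.4 + 312.6·d.
ΣFy = 0 ⇒ N_floor = 1049 N, so the maximum friction is μ_s·N_floor = 0.26×1049 = 272.7 N. ΣFx = 0 ⇒ N_wall = f, so at the slipping point N = 272.7 N.
Substituting: 272.7×4.855 = 164.4 + 312.6·d ⇒ d = (1324 − 164.4) / 312.6 = 3.71 m.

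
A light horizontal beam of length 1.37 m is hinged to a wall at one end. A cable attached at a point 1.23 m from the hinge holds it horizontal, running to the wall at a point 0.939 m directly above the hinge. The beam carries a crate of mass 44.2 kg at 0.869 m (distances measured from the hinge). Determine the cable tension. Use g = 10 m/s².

T ≈ 515 N

Taking torques about the hinge:
Crate: 44.2 × 10 = 442 N down at 0.869 m → arm 0.869 m, τ = 442 × 0.869 = 384.1 N·m clockwise.
Total clockwise load moment = 384.1 N·m.
The cable tension T acts at 1.23 m; only its component perpendicular to the beam, T sinθ, produces torque. sinθ = h/√(h²+d²) = 0.939/√(0.939²+1.23²) = 0.6068.
Setting net torque to zero: T × 1.23 × 0.6068 = 384.1 → T = 384.1 / 0.7464 = 515 N.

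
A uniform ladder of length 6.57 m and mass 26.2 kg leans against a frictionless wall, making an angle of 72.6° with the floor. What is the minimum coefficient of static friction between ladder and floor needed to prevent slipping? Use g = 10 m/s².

μ_min ≈ 0.157

Sum moments about the foot of the ladder (the floor normal and friction both act there and drop out).
Ladder weight 26.2×10 = 262 N acts at 3.285 m along the ladder; its horizontal arm is 3.285·cos72.6° = 0.9823 m → τ = 257.4 N·m clockwise.
Wall normal N acts horizontally at the top; its moment arm is the height L sinθ = 6.57·sin72.6° = 6.269 m, counterclockwise.
Balancing moments: N × 6.269 = 257.4, giving N = 41.06 N.
ΣFx = 0 ⇒ f = N_wall = 41.06 N. ΣFy = 0 ⇒ N_floor = 262 N.
μ_min = f / N_floor = 41.06 / 262 = 0.157.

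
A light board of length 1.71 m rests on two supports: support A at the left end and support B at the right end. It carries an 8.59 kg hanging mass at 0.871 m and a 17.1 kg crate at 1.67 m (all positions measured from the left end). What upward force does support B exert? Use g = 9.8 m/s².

R_B ≈ 207 N

Choose support A as the axis so its reaction then has zero moment arm.
Hanging mass: 8.59 × 9.8 = 84.18 N down at 0.871 m → arm 0.871 m, τ = 84.18 × 0.871 = 73.32 N·m clockwise.
Crate: 17.1 × 9.8 = 167.6 N down at 1.67 m → arm 1.67 m, τ = 167.6 × 1.67 = 279.9 N·m clockwise.
Net load moment about support A = 353.2 N·m clockwise.
Reaction R at support B is upward at 1.71 m, arm 1.71 m → moment R × 1.71 counterclockwise.
Balancing moments: R × 1.71 = 353.2, giving R = 207 N.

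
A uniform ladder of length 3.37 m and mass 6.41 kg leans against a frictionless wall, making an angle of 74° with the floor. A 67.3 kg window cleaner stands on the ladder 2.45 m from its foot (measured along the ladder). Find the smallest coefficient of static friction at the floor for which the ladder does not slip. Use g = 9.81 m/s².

μ_min ≈ 0.203

Take moments about the foot of the ladder.
Ladder weight 6.41×9.81 = 62.88 N acts at 1.685 m along the ladder; its horizontal arm is 1.685·cos74° = 0.4644 m → τ = 29.2 N·m clockwise.
Window cleaner: 67.3×9.81 = 660.2 N at 2.45 m → arm 0.6753 m → τ = 445.8 N·m clockwise.
Wall normal N acts horizontally at the top; its moment arm is the height L sinθ = 3.37·sin74° = 3.239 m, counterclockwise.
Balancing moments: N × 3.239 = 475, giving N = 146.7 N.
ΣFx = 0 ⇒ f = N_wall = 146.7 N. ΣFy = 0 ⇒ N_floor = 723.1 N.
μ_min = f / N_floor = 146.7 / 723.1 = 0.203.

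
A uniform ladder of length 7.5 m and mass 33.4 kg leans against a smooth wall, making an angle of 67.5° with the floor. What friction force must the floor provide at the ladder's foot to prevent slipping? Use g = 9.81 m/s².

f ≈ 67.9 N

Choose the foot of the ladder as the axis so the floor normal and friction both act there and drop out.
Ladder weight 33.4×9.81 = 327.7 N acts at 3.75 m along the ladder; its horizontal arm is 3.75·cos67.5° = 1.435 m → τ = 470.2 N·m clockwise.
Wall normal N acts horizontally at the top; its moment arm is the height L sinθ = 7.5·sin67.5° = 6.929 m, counterclockwise.
Στ = 0 ⇒ N × 6.929 = 470.2 ⇒ N = 67.9 N.
ΣFx = 0: friction at the foot balances the wall's push, so f = N_wall = 67.9 N.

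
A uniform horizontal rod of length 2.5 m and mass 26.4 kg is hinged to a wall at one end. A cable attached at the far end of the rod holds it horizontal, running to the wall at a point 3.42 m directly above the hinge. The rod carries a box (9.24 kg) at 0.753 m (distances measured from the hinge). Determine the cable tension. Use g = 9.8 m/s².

Taking torques about the hinge:
Beam weight: 26.4 × 9.8 = 258.7 N down at 1.25 m → arm 1.25 m, τ = 258.7 × 1.25 = 323.4 N·m clockwise.
Box: 9.24 × 9.8 = 90.55 N down at 0.753 m → arm 0.753 m, τ = 90.55 × 0.753 = 68.18 N·m clockwise.
Total clockwise load moment = 391.6 N·m.
The cable tension T acts at 2.5 m; only its component perpendicular to the rod, T sinθ, produces torque. sinθ = h/√(h²+d²) = 3.42/√(3.42²+2.5²) = 0.8073.
Balancing moments: T × 2.5 × 0.8073 = 391.6, giving T = 391.6 / 2.018 = 194 N.

T ≈ 194 N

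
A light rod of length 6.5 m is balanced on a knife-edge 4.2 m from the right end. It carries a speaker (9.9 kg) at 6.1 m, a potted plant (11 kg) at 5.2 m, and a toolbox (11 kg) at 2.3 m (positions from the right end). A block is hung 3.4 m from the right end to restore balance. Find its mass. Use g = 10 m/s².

m ≈ 11.1 kg

Choose the knife-edge (at 4.2 m from the right end) as the axis so the support reaction has zero arm there.
Speaker: 9.9 × 10 = 99 N down at 6.1 m → arm 1.9 m, τ = 99 × 1.9 = 188.1 N·m counterclockwise.
Potted plant: 11 × 10 = 110 N down at 5.2 m → arm 1 m, τ = 110 × 1 = 110 N·m counterclockwise.
Toolbox: 11 × 10 = 110 N down at 2.3 m → arm 1.9 m, τ = 110 × 1.9 = 209 N·m clockwise.
Net moment of known loads = 89.1 N·m counterclockwise.
An unknown mass m at 3.4 m has arm 0.8 m; its moment is m·g·0.8 clockwise.
Στ = 0 ⇒ m × 10 × 0.8 = 89.1 ⇒ m = 89.1 / (10 × 0.8) = 11.1 kg.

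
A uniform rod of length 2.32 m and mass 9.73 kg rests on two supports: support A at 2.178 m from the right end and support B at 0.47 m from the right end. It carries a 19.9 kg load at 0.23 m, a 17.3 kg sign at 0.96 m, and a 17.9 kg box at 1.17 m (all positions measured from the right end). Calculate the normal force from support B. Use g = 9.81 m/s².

Choose support A as the axis so its reaction then has zero moment arm.
Beam weight: 9.73 × 9.81 = 95.45 N down at 1.16 m → arm 1.018 m, τ = 95.45 × 1.018 = 97.17 N·m clockwise.
Load: 19.9 × 9.81 = 195.2 N down at 0.23 m → arm 1.948 m, τ = 195.2 × 1.948 = 380.2 N·m clockwise.
Sign: 17.3 × 9.81 = 169.7 N down at 0.96 m → arm 1.218 m, τ = 169.7 × 1.218 = 206.7 N·m clockwise.
Box: 17.9 × 9.81 = 175.6 N down at 1.17 m → arm 1.008 m, τ = 175.6 × 1.008 = 177 N·m clockwise.
Net load moment about support A = 861.1 N·m clockwise.
Reaction R at support B is upward at 0.47 m, arm 1.708 m → moment R × 1.708 counterclockwise.
Setting net torque to zero: R × 1.708 = 861.1 → R = 504 N.

R_B ≈ 504 N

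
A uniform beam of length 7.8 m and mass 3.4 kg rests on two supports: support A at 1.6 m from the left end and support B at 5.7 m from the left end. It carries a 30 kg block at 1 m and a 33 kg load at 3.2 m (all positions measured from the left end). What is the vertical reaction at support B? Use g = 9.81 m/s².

Sum moments about support A (its reaction then has zero moment arm).
Beam weight: 3.4 × 9.81 = 33.35 N down at 3.9 m → arm 2.3 m, τ = 33.35 × 2.3 = 76.7 N·m clockwise.
Block: 30 × 9.81 = 294.3 N down at 1 m → arm 0.6 m, τ = 294.3 × 0.6 = 176.6 N·m counterclockwise.
Load: 33 × 9.81 = 323.7 N down at 3.2 m → arm 1.6 m, τ = 323.7 × 1.6 = 517.9 N·m clockwise.
Net load moment about support A = 418 N·m clockwise.
Reaction R at support B is upward at 5.7 m, arm 4.1 m → moment R × 4.1 counterclockwise.
Balancing moments: R × 4.1 = 418, giving R = 102 N.

R_B ≈ 102 N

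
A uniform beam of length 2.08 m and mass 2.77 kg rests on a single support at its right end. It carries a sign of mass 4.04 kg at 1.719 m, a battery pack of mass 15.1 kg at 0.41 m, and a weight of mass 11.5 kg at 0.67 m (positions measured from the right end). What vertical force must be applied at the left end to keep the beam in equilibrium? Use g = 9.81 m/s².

Sum moments about the right end (the unknown pivot reaction has zero arm there).
Beam weight: 2.77 × 9.81 = 27.17 N down at 1.04 m → arm 1.04 m, τ = 27.17 × 1.04 = 28.26 N·m counterclockwise.
Sign: 4.04 × 9.81 = 39.63 N down at 1.719 m → arm 1.719 m, τ = 39.63 × 1.719 = 68.12 N·m counterclockwise.
Battery pack: 15.1 × 9.81 = 148.1 N down at 0.41 m → arm 0.41 m, τ = 148.1 × 0.41 = 60.72 N·m counterclockwise.
Weight: 11.5 × 9.81 = 112.8 N down at 0.67 m → arm 0.67 m, τ = 112.8 × 0.67 = 75.58 N·m counterclockwise.
Net moment of the loads = 232.7 N·m counterclockwise.
The upward force F acts at the left end, arm 2.08 m, giving F × 2.08 clockwise.
Balancing moments: F × 2.08 = 232.7, giving F = 232.7 / 2.08 = 112 N.

F ≈ 112 N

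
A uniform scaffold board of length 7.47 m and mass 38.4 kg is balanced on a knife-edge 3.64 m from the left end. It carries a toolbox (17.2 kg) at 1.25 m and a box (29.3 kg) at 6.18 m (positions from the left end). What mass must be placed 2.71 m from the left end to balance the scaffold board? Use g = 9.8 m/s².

Take moments about the knife-edge (at 3.64 m from the left end).
Beam weight: 38.4 × 9.8 = 376.3 N down at 3.735 m → arm 0.095 m, τ = 376.3 × 0.095 = 35.75 N·m clockwise.
Toolbox: 17.2 × 9.8 = 168.6 N down at 1.25 m → arm 2.39 m, τ = 168.6 × 2.39 = 403 N·m counterclockwise.
Box: 29.3 × 9.8 = 287.1 N down at 6.18 m → arm 2.54 m, τ = 287.1 × 2.54 = 729.2 N·m clockwise.
Net moment of known loads = 362 N·m clockwise.
An unknown mass m at 2.71 m has arm 0.93 m; its moment is m·g·0.93 counterclockwise.
Balancing moments: m × 9.8 × 0.93 = 362, giving m = 362 / (9.8 × 0.93) = 39.7 kg.

m ≈ 39.7 kg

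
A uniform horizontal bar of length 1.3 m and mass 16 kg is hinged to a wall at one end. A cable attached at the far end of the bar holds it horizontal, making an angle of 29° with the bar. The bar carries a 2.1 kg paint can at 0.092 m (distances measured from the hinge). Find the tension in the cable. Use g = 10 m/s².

About the hinge:
Beam weight: 16 × 10 = 160 N down at 0.65 m → arm 0.65 m, τ = 160 × 0.65 = 104 N·m clockwise.
Paint can: 2.1 × 10 = 21 N down at 0.092 m → arm 0.092 m, τ = 21 × 0.092 = 1.932 N·m clockwise.
Total clockwise load moment = 105.9 N·m.
The cable tension T acts at 1.3 m; only its component perpendicular to the bar, T sinθ, produces torque. sin 29° = 0.4848.
For rotational equilibrium, T × 1.3 × 0.4848 = 105.9, so T = 105.9 / 0.6302 = 168 N.

T ≈ 168 N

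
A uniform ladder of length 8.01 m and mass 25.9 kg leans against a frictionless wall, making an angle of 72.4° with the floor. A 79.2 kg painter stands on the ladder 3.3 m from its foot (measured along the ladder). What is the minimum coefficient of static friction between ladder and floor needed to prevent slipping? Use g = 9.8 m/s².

μ_min ≈ 0.138

Take moments about the foot of the ladder.
Ladder weight 25.9×9.8 = 253.8 N acts at 4.005 m along the ladder; its horizontal arm is 4.005·cos72.4° = 1.211 m → τ = 307.4 N·m clockwise.
Painter: 79.2×9.8 = 776.2 N at 3.3 m → arm 0.9978 m → τ = 774.5 N·m clockwise.
Wall normal N acts horizontally at the top; its moment arm is the height L sinθ = 8.01·sin72.4° = 7.635 m, counterclockwise.
For rotational equilibrium, N × 7.635 = 1082, so N = 141.7 N.
ΣFx = 0 ⇒ f = N_wall = 141.7 N. ΣFy = 0 ⇒ N_floor = 1030 N.
μ_min = f / N_floor = 141.7 / 1030 = 0.138.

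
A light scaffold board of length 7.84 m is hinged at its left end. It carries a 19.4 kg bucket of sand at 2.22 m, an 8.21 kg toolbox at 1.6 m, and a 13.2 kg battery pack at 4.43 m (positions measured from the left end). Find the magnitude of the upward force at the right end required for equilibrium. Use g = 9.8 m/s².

F ≈ 143 N

Choose the left end as the axis so the unknown pivot reaction has zero arm there.
Bucket of sand: 19.4 × 9.8 = 190.1 N down at 2.22 m → arm 2.22 m, τ = 190.1 × 2.22 = 422 N·m clockwise.
Toolbox: 8.21 × 9.8 = 80.46 N down at 1.6 m → arm 1.6 m, τ = 80.46 × 1.6 = 128.7 N·m clockwise.
Battery pack: 13.2 × 9.8 = 129.4 N down at 4.43 m → arm 4.43 m, τ = 129.4 × 4.43 = 573.2 N·m clockwise.
Net moment of the loads = 1124 N·m clockwise.
The upward force F acts at the right end, arm 7.84 m, giving F × 7.84 counterclockwise.
Στ = 0 ⇒ F × 7.84 = 1124 ⇒ F = 1124 / 7.84 = 143 N.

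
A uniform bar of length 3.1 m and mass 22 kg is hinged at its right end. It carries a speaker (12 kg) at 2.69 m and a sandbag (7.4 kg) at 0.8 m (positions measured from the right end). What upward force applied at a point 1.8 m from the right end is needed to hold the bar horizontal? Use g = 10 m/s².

F ≈ 402 N

Taking torques about the right end:
Beam weight: 22 × 10 = 220 N down at 1.55 m → arm 1.55 m, τ = 220 × 1.55 = 341 N·m counterclockwise.
Speaker: 12 × 10 = 120 N down at 2.69 m → arm 2.69 m, τ = 120 × 2.69 = 322.8 N·m counterclockwise.
Sandbag: 7.4 × 10 = 74 N down at 0.8 m → arm 0.8 m, τ = 74 × 0.8 = 59.2 N·m counterclockwise.
Net moment of the loads = 723 N·m counterclockwise.
The upward force F acts at a point 1.8 m from the right end, arm 1.8 m, giving F × 1.8 clockwise.
Setting net torque to zero: F × 1.8 = 723 → F = 723 / 1.8 = 402 N.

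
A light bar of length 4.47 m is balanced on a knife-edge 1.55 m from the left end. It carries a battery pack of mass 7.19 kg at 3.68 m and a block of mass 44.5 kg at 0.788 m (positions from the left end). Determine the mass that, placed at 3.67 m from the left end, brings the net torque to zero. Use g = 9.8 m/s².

m ≈ 8.77 kg

Taking torques about the knife-edge (at 1.55 m from the left end):
Battery pack: 7.19 × 9.8 = 70.46 N down at 3.68 m → arm 2.13 m, τ = 70.46 × 2.13 = 150.1 N·m clockwise.
Block: 44.5 × 9.8 = 436.1 N down at 0.788 m → arm 0.762 m, τ = 436.1 × 0.762 = 332.3 N·m counterclockwise.
Net moment of known loads = 182.2 N·m counterclockwise.
An unknown mass m at 3.67 m has arm 2.12 m; its moment is m·g·2.12 clockwise.
Στ = 0 ⇒ m × 9.8 × 2.12 = 182.2 ⇒ m = 182.2 / (9.8 × 2.12) = 8.77 kg.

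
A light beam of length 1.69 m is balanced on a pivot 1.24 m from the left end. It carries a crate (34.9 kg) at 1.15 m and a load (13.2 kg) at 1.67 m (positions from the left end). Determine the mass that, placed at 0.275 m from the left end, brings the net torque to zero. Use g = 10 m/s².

m ≈ 2.63 kg

Take moments about the pivot (at 1.24 m from the left end).
Crate: 34.9 × 10 = 349 N down at 1.15 m → arm 0.09 m, τ = 349 × 0.09 = 31.41 N·m counterclockwise.
Load: 13.2 × 10 = 132 N down at 1.67 m → arm 0.43 m, τ = 132 × 0.43 = 56.76 N·m clockwise.
Net moment of known loads = 25.35 N·m clockwise.
An unknown mass m at 0.275 m has arm 0.965 m; its moment is m·g·0.965 counterclockwise.
Setting net torque to zero: m × 10 × 0.965 = 25.35 → m = 25.35 / (10 × 0.965) = 2.63 kg.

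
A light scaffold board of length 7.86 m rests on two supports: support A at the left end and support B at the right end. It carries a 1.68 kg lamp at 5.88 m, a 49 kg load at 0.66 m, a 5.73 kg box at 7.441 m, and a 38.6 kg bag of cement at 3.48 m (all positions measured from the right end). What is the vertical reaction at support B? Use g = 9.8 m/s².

Sum moments about support A (its reaction then has zero moment arm).
Lamp: 1.68 × 9.8 = 16.46 N down at 5.88 m → arm 1.98 m, τ = 16.46 × 1.98 = 32.59 N·m clockwise.
Load: 49 × 9.8 = 480.2 N down at 0.66 m → arm 7.2 m, τ = 480.2 × 7.2 = 3457 N·m clockwise.
Box: 5.73 × 9.8 = 56.15 N down at 7.441 m → arm 0.419 m, τ = 56.15 × 0.419 = 23.53 N·m clockwise.
Bag of cement: 38.6 × 9.8 = 378.3 N down at 3.48 m → arm 4.38 m, τ = 378.3 × 4.38 = 1657 N·m clockwise.
Net load moment about support A = 5170 N·m clockwise.
Reaction R at support B is upward at 0 m, arm 7.86 m → moment R × 7.86 counterclockwise.
For rotational equilibrium, R × 7.86 = 5170, so R = 658 N.

R_B ≈ 658 N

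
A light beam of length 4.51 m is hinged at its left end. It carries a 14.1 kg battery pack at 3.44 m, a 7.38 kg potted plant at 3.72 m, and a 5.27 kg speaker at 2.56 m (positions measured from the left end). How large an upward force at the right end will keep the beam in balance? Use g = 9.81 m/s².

F ≈ 195 N

Sum moments about the left end (the unknown pivot reaction has zero arm there).
Battery pack: 14.1 × 9.81 = 138.3 N down at 3.44 m → arm 3.44 m, τ = 138.3 × 3.44 = 475.8 N·m clockwise.
Potted plant: 7.38 × 9.81 = 72.4 N down at 3.72 m → arm 3.72 m, τ = 72.4 × 3.72 = 269.3 N·m clockwise.
Speaker: 5.27 × 9.81 = 51.7 N down at 2.56 m → arm 2.56 m, τ = 51.7 × 2.56 = 132.4 N·m clockwise.
Net moment of the loads = 877.5 N·m clockwise.
The upward force F acts at the right end, arm 4.51 m, giving F × 4.51 counterclockwise.
Setting net torque to zero: F × 4.51 = 877.5 → F = 877.5 / 4.51 = 195 N.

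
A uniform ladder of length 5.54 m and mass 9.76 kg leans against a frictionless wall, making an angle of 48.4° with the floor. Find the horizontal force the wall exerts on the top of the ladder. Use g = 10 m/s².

Taking torques about the foot of the ladder:
Ladder weight 9.76×10 = 97.6 N acts at 2.77 m along the ladder; its horizontal arm is 2.77·cos48.4° = 1.839 m → τ = 179.5 N·m clockwise.
Wall normal N acts horizontally at the top; its moment arm is the height L sinθ = 5.54·sin48.4° = 4.143 m, counterclockwise.
Balancing moments: N × 4.143 = 179.5, giving N = 43.3 N.

N_wall ≈ 43.3 N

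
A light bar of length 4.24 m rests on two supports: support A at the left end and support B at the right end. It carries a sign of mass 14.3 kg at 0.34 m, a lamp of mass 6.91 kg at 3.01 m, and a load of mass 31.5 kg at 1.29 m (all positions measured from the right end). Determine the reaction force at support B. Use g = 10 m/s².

Sum moments about support A (its reaction then has zero moment arm).
Sign: 14.3 × 10 = 143 N down at 0.34 m → arm 3.9 m, τ = 143 × 3.9 = 557.7 N·m clockwise.
Lamp: 6.91 × 10 = 69.1 N down at 3.01 m → arm 1.23 m, τ = 69.1 × 1.23 = 84.99 N·m clockwise.
Load: 31.5 × 10 = 315 N down at 1.29 m → arm 2.95 m, τ = 315 × 2.95 = 929.2 N·m clockwise.
Net load moment about support A = 1572 N·m clockwise.
Reaction R at support B is upward at 0 m, arm 4.24 m → moment R × 4.24 counterclockwise.
Στ = 0 ⇒ R × 4.24 = 1572 ⇒ R = 371 N.

R_B ≈ 371 N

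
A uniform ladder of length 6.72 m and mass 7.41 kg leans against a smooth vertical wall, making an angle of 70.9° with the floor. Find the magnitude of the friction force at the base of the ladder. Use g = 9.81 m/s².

f ≈ 12.6 N

Taking torques about the foot of the ladder:
Ladder weight 7.41×9.81 = 72.69 N acts at 3.36 m along the ladder; its horizontal arm is 3.36·cos70.9° = 1.099 m → τ = 79.89 N·m clockwise.
Wall normal N acts horizontally at the top; its moment arm is the height L sinθ = 6.72·sin70.9° = 6.35 m, counterclockwise.
Setting net torque to zero: N × 6.35 = 79.89 → N = 12.6 N.
ΣFx = 0: friction at the foot balances the wall's push, so f = N_wall = 12.6 N.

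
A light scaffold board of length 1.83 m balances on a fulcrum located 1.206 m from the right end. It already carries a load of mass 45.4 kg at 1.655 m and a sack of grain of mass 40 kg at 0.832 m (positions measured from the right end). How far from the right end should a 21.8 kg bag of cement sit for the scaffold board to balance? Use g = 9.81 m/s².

Choose the fulcrum (at 1.206 m from the right end) as the axis so the support reaction has zero arm there.
Load: 45.4 × 9.81 = 445.4 N down at 1.655 m → arm 0.449 m, τ = 445.4 × 0.449 = 200 N·m counterclockwise.
Sack of grain: 40 × 9.81 = 392.4 N down at 0.832 m → arm 0.374 m, τ = 392.4 × 0.374 = 146.8 N·m clockwise.
Net moment of existing loads = 53.2 N·m counterclockwise.
The bag of cement weighs 21.8 × 9.81 = 213.9 N and must supply an equal clockwise moment, so its lever arm about the fulcrum is 53.2 / 213.9 = 0.249 m.
That puts it at 1.206 − 0.249 = 0.957 m from the right end.

x ≈ 0.957 m from the right end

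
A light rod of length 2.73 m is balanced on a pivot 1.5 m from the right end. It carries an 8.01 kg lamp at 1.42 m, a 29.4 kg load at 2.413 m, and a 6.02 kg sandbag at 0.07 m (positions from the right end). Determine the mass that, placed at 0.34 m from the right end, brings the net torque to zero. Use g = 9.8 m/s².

m ≈ 15.2 kg

Take moments about the pivot (at 1.5 m from the right end).
Lamp: 8.01 × 9.8 = 78.5 N down at 1.42 m → arm 0.08 m, τ = 78.5 × 0.08 = 6.28 N·m clockwise.
Load: 29.4 × 9.8 = 288.1 N down at 2.413 m → arm 0.913 m, τ = 288.1 × 0.913 = 263 N·m counterclockwise.
Sandbag: 6.02 × 9.8 = 59 N down at 0.07 m → arm 1.43 m, τ = 59 × 1.43 = 84.37 N·m clockwise.
Net moment of known loads = 172.4 N·m counterclockwise.
An unknown mass m at 0.34 m has arm 1.16 m; its moment is m·g·1.16 clockwise.
Balancing moments: m × 9.8 × 1.16 = 172.4, giving m = 172.4 / (9.8 × 1.16) = 15.2 kg.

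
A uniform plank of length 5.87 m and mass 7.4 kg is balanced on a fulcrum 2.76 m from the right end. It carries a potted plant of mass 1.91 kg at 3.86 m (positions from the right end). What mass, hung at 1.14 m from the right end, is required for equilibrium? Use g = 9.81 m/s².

m ≈ 2.1 kg

About the fulcrum (at 2.76 m from the right end):
Beam weight: 7.4 × 9.81 = 72.59 N down at 2.935 m → arm 0.175 m, τ = 72.59 × 0.175 = 12.7 N·m counterclockwise.
Potted plant: 1.91 × 9.81 = 18.74 N down at 3.86 m → arm 1.1 m, τ = 18.74 × 1.1 = 20.61 N·m counterclockwise.
Net moment of known loads = 33.31 N·m counterclockwise.
An unknown mass m at 1.14 m has arm 1.62 m; its moment is m·g·1.62 clockwise.
Στ = 0 ⇒ m × 9.81 × 1.62 = 33.31 ⇒ m = 33.31 / (9.81 × 1.62) = 2.1 kg.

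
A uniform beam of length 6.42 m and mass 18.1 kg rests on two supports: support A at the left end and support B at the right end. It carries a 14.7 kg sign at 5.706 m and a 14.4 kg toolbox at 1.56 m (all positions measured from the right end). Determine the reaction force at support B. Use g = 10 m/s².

R_B ≈ 216 N

Taking torques about support A:
Beam weight: 18.1 × 10 = 181 N down at 3.21 m → arm 3.21 m, τ = 181 × 3.21 = 581 N·m clockwise.
Sign: 14.7 × 10 = 147 N down at 5.706 m → arm 0.714 m, τ = 147 × 0.714 = 105 N·m clockwise.
Toolbox: 14.4 × 10 = 144 N down at 1.56 m → arm 4.86 m, τ = 144 × 4.86 = 699.8 N·m clockwise.
Net load moment about support A = 1386 N·m clockwise.
Reaction R at support B is upward at 0 m, arm 6.42 m → moment R × 6.42 counterclockwise.
Στ = 0 ⇒ R × 6.42 = 1386 ⇒ R = 216 N.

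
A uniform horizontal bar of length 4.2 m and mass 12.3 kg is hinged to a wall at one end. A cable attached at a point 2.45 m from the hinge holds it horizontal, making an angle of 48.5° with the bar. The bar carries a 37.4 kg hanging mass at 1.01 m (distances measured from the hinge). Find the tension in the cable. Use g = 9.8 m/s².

T ≈ 340 N

Choose the hinge as the axis so the unknown hinge reaction has zero arm there.
Beam weight: 12.3 × 9.8 = 120.5 N down at 2.1 m → arm 2.1 m, τ = 120.5 × 2.1 = 253.1 N·m clockwise.
Hanging mass: 37.4 × 9.8 = 366.5 N down at 1.01 m → arm 1.01 m, τ = 366.5 × 1.01 = 370.2 N·m clockwise.
Total clockwise load moment = 623.3 N·m.
The cable tension T acts at 2.45 m; only its component perpendicular to the bar, T sinθ, produces torque. sin 48.5° = 0.749.
Balancing moments: T × 2.45 × 0.749 = 623.3, giving T = 623.3 / 1.835 = 340 N.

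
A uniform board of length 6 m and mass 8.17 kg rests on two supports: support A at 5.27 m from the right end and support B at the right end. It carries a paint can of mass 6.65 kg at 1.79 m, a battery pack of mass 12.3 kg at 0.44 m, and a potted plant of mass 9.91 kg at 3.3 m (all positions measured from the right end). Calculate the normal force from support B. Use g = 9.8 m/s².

R_B ≈ 224 N

Take moments about support A.
Beam weight: 8.17 × 9.8 = 80.07 N down at 3 m → arm 2.27 m, τ = 80.07 × 2.27 = 181.8 N·m clockwise.
Paint can: 6.65 × 9.8 = 65.17 N down at 1.79 m → arm 3.48 m, τ = 65.17 × 3.48 = 226.8 N·m clockwise.
Battery pack: 12.3 × 9.8 = 120.5 N down at 0.44 m → arm 4.83 m, τ = 120.5 × 4.83 = 582 N·m clockwise.
Potted plant: 9.91 × 9.8 = 97.12 N down at 3.3 m → arm 1.97 m, τ = 97.12 × 1.97 = 191.3 N·m clockwise.
Net load moment about support A = 1182 N·m clockwise.
Reaction R at support B is upward at 0 m, arm 5.27 m → moment R × 5.27 counterclockwise.
Στ = 0 ⇒ R × 5.27 = 1182 ⇒ R = 224 N.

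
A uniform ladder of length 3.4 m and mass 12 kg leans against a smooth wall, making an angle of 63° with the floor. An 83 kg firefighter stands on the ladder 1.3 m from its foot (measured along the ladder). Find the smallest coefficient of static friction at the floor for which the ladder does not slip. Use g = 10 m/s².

About the foot of the ladder:
Ladder weight 12×10 = 120 N acts at 1.7 m along the ladder; its horizontal arm is 1.7·cos63° = 0.7718 m → τ = 92.62 N·m clockwise.
Firefighter: 83×10 = 830 N at 1.3 m → arm 0.5902 m → τ = 489.9 N·m clockwise.
Wall normal N acts horizontally at the top; its moment arm is the height L sinθ = 3.4·sin63° = 3.029 m, counterclockwise.
For rotational equilibrium, N × 3.029 = 582.5, so N = 192.3 N.
ΣFx = 0 ⇒ f = N_wall = 192.3 N. ΣFy = 0 ⇒ N_floor = 950 N.
μ_min = f / N_floor = 192.3 / 950 = 0.202.

μ_min ≈ 0.202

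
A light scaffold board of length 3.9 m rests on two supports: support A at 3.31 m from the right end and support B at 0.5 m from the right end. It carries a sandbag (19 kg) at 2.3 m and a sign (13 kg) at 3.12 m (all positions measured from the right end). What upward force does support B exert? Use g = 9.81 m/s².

R_B ≈ 75.6 N

Take moments about support A.
Sandbag: 19 × 9.81 = 186.4 N down at 2.3 m → arm 1.01 m, τ = 186.4 × 1.01 = 188.3 N·m clockwise.
Sign: 13 × 9.81 = 127.5 N down at 3.12 m → arm 0.19 m, τ = 127.5 × 0.19 = 24.23 N·m clockwise.
Net load moment about support A = 212.5 N·m clockwise.
Reaction R at support B is upward at 0.5 m, arm 2.81 m → moment R × 2.81 counterclockwise.
Balancing moments: R × 2.81 = 212.5, giving R = 75.6 N.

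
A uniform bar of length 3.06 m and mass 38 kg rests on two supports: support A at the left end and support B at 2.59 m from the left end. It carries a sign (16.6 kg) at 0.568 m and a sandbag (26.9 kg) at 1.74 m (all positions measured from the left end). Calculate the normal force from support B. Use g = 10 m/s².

R_B ≈ 442 N

Taking torques about support A:
Beam weight: 38 × 10 = 380 N down at 1.53 m → arm 1.53 m, τ = 380 × 1.53 = 581.4 N·m clockwise.
Sign: 16.6 × 10 = 166 N down at 0.568 m → arm 0.568 m, τ = 166 × 0.568 = 94.29 N·m clockwise.
Sandbag: 26.9 × 10 = 269 N down at 1.74 m → arm 1.74 m, τ = 269 × 1.74 = 468.1 N·m clockwise.
Net load moment about support A = 1144 N·m clockwise.
Reaction R at support B is upward at 2.59 m, arm 2.59 m → moment R × 2.59 counterclockwise.
Στ = 0 ⇒ R × 2.59 = 1144 ⇒ R = 442 N.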